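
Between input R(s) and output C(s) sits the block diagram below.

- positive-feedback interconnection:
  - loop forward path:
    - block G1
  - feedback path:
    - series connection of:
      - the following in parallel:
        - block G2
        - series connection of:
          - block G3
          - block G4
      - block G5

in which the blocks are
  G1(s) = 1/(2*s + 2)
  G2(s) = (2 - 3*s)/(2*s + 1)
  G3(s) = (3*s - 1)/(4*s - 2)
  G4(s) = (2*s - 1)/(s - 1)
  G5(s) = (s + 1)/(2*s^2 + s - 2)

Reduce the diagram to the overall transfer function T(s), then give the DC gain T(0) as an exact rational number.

Answer: 4/13

Working:
1. cascade G3, G4 -> (3*s - 1)/(2*s - 2)
2. sum the parallel branches G2, (G3*G4) -> (11*s - 5)/(4*s^2 - 2*s - 2)
3. multiply (G2+(G3*G4)), G5 (series) -> (11*s^2 + 6*s - 5)/(8*s^4 - 14*s^2 + 2*s + 4)
4. close the feedback loop around G1, ((G2+(G3*G4))*G5) -> (8*s^4 - 14*s^2 + 2*s + 4)/(16*s^5 + 16*s^4 - 28*s^3 - 35*s^2 + 6*s + 13)
DC gain: substitute s = 0 into T(s) from step 4: T(0) = 4/13.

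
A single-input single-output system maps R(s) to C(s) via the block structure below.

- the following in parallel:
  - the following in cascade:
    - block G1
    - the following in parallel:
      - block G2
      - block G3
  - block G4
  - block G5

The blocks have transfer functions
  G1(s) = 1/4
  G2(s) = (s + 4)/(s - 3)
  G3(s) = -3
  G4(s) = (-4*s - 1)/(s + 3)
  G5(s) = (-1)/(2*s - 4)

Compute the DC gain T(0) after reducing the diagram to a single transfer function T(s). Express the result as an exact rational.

[1] combine G2, G3 in parallel; result (13 - 2*s)/(s - 3)
[2] series reduction of G1, (G2+G3); result (13 - 2*s)/(4*s - 12)
[3] reduce the parallel group (G1*(G2+G3)), G4, G5; result (-18*s^3 + 85*s^2 - 51*s - 84)/(4*s^3 - 8*s^2 - 36*s + 72)
Evaluating the step-3 result (the overall T(s)) at s = 0 gives T(0) = -84/72 = -7/6.

Final answer: -7/6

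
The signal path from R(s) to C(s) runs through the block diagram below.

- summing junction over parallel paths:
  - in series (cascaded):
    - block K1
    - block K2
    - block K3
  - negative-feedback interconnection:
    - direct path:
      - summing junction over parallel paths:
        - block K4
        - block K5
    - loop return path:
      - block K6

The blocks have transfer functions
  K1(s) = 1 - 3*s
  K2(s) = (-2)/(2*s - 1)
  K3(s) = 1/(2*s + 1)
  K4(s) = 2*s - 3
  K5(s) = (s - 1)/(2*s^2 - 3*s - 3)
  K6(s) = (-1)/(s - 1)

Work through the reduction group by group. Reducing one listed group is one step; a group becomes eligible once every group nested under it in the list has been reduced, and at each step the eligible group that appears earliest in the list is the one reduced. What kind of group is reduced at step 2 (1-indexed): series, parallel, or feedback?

Step 1 - reduce the series chain K1, K2, K3
Step 2 - add K4, K5 (parallel)
Step 3 - apply the feedback formula to (K4+K5), K6
Step 4 - sum the parallel branches (K1*K2*K3), [(K4+K5)/(1+(K4+K5)*K6)]
The group at step 2 is a parallel group.

Final answer: parallel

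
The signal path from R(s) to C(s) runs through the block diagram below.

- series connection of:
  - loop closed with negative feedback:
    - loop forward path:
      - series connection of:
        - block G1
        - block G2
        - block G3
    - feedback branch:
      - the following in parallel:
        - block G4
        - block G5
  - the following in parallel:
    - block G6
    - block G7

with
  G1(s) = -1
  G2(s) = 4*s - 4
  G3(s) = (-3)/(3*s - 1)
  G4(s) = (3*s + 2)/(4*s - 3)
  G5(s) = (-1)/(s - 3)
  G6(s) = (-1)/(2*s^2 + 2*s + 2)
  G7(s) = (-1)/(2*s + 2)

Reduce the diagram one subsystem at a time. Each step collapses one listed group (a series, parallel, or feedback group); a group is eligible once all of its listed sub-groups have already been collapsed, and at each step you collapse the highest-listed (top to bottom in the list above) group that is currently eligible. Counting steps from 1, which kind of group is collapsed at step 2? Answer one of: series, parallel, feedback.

Answer: parallel

Working:
[1] series reduction of G1, G2, G3
[2] sum the parallel branches G4, G5
[3] reduce the feedback loop with forward (G1*G2*G3) and return (G4+G5)
[4] combine G6, G7 in parallel
[5] combine [(G1*G2*G3)/(1+(G1*G2*G3)*(G4+G5))], (G6+G7) in series
So the answer for step 2 is parallel.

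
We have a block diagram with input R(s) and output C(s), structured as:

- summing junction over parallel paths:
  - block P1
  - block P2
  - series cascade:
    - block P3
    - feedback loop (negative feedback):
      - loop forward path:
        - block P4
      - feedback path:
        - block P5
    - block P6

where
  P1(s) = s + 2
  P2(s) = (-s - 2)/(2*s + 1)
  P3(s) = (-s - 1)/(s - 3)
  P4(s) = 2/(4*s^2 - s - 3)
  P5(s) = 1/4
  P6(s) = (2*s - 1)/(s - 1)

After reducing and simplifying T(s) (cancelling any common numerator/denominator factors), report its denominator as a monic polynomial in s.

First reduce the diagram to T(s).

Step 1. close the feedback loop around P4, P5 = 4/(8*s^2 - 2*s - 5)
Step 2. series reduction of P3, [P4/(1+P4*P5)], P6 = (-8*s^2 - 4*s + 4)/(8*s^4 - 34*s^3 + 27*s^2 + 14*s - 15)
Step 3. parallel reduction of P1, P2, (P3*[P4/(1+P4*P5)]*P6) = (16*s^6 - 36*s^5 - 82*s^4 + 120*s^3 + 10*s^2 - 56*s + 4)/(16*s^5 - 60*s^4 + 20*s^3 + 55*s^2 - 16*s - 15)
Step 3 gives the fully reduced T(s), with no common factor left to cancel. The denominator's leading coefficient is 16, so divide each of its coefficients by 16 to get the monic form.

Answer: s^5 - 15*s^4/4 + 5*s^3/4 + 55*s^2/16 - s - 15/16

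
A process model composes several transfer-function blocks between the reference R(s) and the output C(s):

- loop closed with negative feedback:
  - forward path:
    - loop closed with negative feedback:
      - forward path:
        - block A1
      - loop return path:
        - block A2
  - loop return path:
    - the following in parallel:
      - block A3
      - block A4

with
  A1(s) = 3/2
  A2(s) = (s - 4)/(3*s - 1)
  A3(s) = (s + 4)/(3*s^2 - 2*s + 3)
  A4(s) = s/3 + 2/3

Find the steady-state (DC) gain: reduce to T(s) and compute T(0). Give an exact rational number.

Step 1 - collapse the loop (A1 forward, A2 return) = (9*s - 3)/(9*s - 14)
Step 2 - parallel reduction of A3, A4 = (3*s^3 + 4*s^2 + 2*s + 18)/(9*s^2 - 6*s + 9)
Step 3 - feedback reduction of [A1/(1+A1*A2)], (A3+A4) = (27*s^3 - 27*s^2 + 33*s - 9)/(9*s^4 + 36*s^3 - 58*s^2 + 107*s - 60)
The step-3 result is T(s). Setting s = 0: T(0) = -9/(-60) = 3/20.

Hence the answer: 3/20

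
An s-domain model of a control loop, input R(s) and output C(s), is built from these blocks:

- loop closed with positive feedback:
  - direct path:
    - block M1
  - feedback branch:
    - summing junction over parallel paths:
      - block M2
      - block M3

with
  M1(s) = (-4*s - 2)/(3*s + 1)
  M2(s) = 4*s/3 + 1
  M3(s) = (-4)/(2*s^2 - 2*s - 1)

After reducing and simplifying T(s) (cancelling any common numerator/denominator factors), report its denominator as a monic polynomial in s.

1. parallel reduction of M2, M3 -> (8*s^3 - 2*s^2 - 10*s - 15)/(6*s^2 - 6*s - 3)
2. collapse the loop (M1 forward, (M2+M3) return) -> (-24*s^3 + 12*s^2 + 24*s + 6)/(32*s^4 + 26*s^3 - 56*s^2 - 95*s - 33)
That last expression is T(s), already simplified. Scaling its denominator by 1/32 (the reciprocal of the leading coefficient) yields the monic denominator.

Hence the answer: s^4 + 13*s^3/16 - 7*s^2/4 - 95*s/32 - 33/32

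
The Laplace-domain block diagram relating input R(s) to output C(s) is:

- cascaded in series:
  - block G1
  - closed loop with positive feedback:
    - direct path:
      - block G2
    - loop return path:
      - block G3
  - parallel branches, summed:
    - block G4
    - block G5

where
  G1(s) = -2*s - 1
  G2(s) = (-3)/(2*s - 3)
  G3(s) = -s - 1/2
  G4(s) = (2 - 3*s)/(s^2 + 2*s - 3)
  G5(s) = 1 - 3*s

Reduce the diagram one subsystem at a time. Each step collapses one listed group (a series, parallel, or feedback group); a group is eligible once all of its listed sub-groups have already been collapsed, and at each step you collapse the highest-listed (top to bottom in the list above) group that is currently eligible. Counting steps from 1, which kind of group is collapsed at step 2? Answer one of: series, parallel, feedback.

[1] collapse the loop (G2 forward, G3 return)
[2] add G4, G5 (parallel)
[3] cascade G1, [G2/(1-G2*G3)], (G4+G5)
Step 2 collapses a parallel group.

Final answer: parallel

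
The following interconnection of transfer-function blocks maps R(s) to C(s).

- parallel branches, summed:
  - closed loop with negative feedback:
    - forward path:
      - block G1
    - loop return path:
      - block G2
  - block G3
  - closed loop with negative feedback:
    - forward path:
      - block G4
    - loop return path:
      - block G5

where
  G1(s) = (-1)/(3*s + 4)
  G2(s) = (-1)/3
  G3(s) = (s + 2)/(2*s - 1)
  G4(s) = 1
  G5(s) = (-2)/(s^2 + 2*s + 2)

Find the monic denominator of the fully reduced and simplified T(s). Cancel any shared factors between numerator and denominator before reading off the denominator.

Step 1. feedback reduction of G1, G2 -> (-3)/(9*s + 13)
Step 2. feedback reduction of G4, G5 -> (s^2 + 2*s + 2)/(s^2 + 2*s)
Step 3. sum the parallel branches [G1/(1+G1*G2)], G3, [G4/(1+G4*G5)] -> (27*s^4 + 96*s^3 + 136*s^2 + 66*s - 26)/(18*s^4 + 53*s^3 + 21*s^2 - 26*s)
No further cancellation is possible in the step-3 result, so that is T(s). Its denominator becomes monic after dividing by the leading coefficient 18.

Answer: s^4 + 53*s^3/18 + 7*s^2/6 - 13*s/9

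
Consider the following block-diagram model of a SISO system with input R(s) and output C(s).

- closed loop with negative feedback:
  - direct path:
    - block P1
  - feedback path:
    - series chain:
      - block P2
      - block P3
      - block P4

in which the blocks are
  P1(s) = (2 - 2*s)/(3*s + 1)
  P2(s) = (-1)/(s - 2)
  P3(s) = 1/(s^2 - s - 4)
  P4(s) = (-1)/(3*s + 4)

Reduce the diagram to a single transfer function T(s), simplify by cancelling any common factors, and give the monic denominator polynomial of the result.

Reducing step by step:

[1] series reduction of P2, P3, P4 -> 1/(3*s^4 - 5*s^3 - 18*s^2 + 16*s + 32)
[2] close the feedback loop around P1, (P2*P3*P4) -> (-6*s^5 + 16*s^4 + 26*s^3 - 68*s^2 - 32*s + 64)/(9*s^5 - 12*s^4 - 59*s^3 + 30*s^2 + 110*s + 34)
No further cancellation is possible in the step-2 result, so that is T(s). Its denominator becomes monic after dividing by the leading coefficient 9.

Answer: s^5 - 4*s^4/3 - 59*s^3/9 + 10*s^2/3 + 110*s/9 + 34/9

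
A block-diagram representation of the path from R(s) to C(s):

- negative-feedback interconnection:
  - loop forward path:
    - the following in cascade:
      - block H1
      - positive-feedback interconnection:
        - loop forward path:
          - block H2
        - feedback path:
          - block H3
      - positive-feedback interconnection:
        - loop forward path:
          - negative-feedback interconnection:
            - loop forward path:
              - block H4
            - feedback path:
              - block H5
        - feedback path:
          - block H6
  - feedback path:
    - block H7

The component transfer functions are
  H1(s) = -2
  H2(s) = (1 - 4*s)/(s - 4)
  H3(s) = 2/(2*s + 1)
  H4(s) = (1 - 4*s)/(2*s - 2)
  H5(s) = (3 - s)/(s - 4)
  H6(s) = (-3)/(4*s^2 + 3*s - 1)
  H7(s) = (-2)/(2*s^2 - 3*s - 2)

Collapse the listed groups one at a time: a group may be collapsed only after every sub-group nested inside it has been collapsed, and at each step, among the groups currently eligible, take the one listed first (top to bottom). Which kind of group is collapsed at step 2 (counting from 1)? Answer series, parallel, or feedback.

Step 1. close the feedback loop around H2, H3
Step 2. feedback reduction of H4, H5
Step 3. reduce the feedback loop with forward [H4/(1+H4*H5)] and return H6
Step 4. reduce the series chain H1, [H2/(1-H2*H3)], [[H4/(1+H4*H5)]/(1-[H4/(1+H4*H5)]*H6)]
Step 5. feedback reduction of (H1*[H2/(1-H2*H3)]*[[H4/(1+H4*H5)]/(1-[H4/(1+H4*H5)]*H6)]), H7
Step 2: feedback.

Therefore the answer is feedback.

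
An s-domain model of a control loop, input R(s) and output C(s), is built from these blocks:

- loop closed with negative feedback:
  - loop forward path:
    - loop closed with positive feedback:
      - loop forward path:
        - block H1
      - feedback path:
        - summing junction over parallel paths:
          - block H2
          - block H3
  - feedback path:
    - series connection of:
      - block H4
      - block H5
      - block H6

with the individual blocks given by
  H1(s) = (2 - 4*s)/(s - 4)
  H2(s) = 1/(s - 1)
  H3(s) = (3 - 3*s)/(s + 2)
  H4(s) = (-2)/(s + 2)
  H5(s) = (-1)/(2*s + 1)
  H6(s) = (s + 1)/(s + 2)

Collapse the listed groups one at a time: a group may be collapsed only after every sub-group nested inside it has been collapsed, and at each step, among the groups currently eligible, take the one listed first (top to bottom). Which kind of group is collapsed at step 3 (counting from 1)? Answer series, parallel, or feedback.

Reducing step by step:

1. reduce the parallel group H2, H3
2. close the feedback loop around H1, (H2+H3)
3. series reduction of H4, H5, H6
4. reduce the feedback loop with forward [H1/(1-H1*(H2+H3))] and return (H4*H5*H6)
Step 3: series.

Answer: series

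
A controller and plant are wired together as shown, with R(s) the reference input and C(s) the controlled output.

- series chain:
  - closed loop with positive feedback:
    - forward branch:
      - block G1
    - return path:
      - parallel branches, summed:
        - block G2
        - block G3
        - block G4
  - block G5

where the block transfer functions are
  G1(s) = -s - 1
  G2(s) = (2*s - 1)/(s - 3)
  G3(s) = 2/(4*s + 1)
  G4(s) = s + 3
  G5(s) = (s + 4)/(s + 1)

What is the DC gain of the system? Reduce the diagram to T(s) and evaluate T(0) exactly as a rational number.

Reducing step by step:

Step 1. parallel reduction of G2, G3, G4 -> (4*s^3 + 9*s^2 - 36*s - 16)/(4*s^2 - 11*s - 3)
Step 2. feedback reduction of G1, (G2+G3+G4) -> (-4*s^3 + 7*s^2 + 14*s + 3)/(4*s^4 + 13*s^3 - 23*s^2 - 63*s - 19)
Step 3. combine [G1/(1-G1*(G2+G3+G4))], G5 in series -> (-4*s^3 - 5*s^2 + 47*s + 12)/(4*s^4 + 13*s^3 - 23*s^2 - 63*s - 19)
Step 3 gives the overall T(s). Then T(0) = 12/(-19) = -12/19.

Answer: -12/19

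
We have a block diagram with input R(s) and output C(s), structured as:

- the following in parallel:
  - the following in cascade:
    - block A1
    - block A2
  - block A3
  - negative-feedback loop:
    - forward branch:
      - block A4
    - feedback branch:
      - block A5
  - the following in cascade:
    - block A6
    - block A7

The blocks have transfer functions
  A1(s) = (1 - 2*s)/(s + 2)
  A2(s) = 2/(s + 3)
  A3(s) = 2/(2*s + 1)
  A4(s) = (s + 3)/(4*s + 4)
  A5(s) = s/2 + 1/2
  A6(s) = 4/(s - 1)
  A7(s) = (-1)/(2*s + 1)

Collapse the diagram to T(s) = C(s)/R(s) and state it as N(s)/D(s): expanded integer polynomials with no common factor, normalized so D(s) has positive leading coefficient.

Reducing step by step:

1. multiply A1, A2 (series); result (2 - 4*s)/(s^2 + 5*s + 6)
2. reduce the feedback loop with forward A4 and return A5; result (2*s + 6)/(s^2 + 12*s + 11)
3. multiply A6, A7 (series); result (-4)/(2*s^2 - s - 1)
4. combine (A1*A2), A3, [A4/(1+A4*A5)], (A6*A7) in parallel: this yields T(s), and no further normalization is needed

Answer: (-2*s^5 - 30*s^4 + 128*s^3 - 84*s^2 - 710*s - 454)/(2*s^6 + 33*s^5 + 136*s^4 + 160*s^3 - 72*s^2 - 193*s - 66)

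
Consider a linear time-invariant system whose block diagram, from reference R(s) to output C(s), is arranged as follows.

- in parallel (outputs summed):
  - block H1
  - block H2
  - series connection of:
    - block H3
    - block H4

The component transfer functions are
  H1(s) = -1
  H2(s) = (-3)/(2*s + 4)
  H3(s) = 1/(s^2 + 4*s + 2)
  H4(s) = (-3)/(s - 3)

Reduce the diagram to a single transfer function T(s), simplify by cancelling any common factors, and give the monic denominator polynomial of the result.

(1) cascade H3, H4: (-3)/(s^3 + s^2 - 10*s - 6)
(2) add H1, H2, (H3*H4) (parallel): (-2*s^4 - 9*s^3 + 13*s^2 + 76*s + 30)/(2*s^4 + 6*s^3 - 16*s^2 - 52*s - 24)
Step 2 gives the fully reduced T(s), with no common factor left to cancel. The denominator's leading coefficient is 2, so divide each of its coefficients by 2 to get the monic form.

Answer: s^4 + 3*s^3 - 8*s^2 - 26*s - 12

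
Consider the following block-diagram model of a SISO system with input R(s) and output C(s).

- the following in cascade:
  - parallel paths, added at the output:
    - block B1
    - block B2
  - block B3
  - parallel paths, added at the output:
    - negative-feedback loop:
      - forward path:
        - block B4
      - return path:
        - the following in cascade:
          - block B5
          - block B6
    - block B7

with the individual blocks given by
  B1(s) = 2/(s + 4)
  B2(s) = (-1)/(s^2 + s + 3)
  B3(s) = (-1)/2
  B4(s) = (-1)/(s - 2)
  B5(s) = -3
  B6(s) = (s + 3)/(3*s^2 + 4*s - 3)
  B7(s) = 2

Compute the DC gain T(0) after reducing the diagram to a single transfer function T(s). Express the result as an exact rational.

Step 1. parallel reduction of B1, B2 gives (2*s^2 + s + 2)/(s^3 + 5*s^2 + 7*s + 12)
Step 2. series reduction of B5, B6 gives (-3*s - 9)/(3*s^2 + 4*s - 3)
Step 3. collapse the loop (B4 forward, (B5*B6) return) gives (-3*s^2 - 4*s + 3)/(3*s^3 - 2*s^2 - 8*s + 15)
Step 4. parallel reduction of [B4/(1+B4*(B5*B6))], B7 gives (6*s^3 - 7*s^2 - 20*s + 33)/(3*s^3 - 2*s^2 - 8*s + 15)
Step 5. cascade (B1+B2), B3, ([B4/(1+B4*(B5*B6))]+B7) gives (-12*s^5 + 8*s^4 + 35*s^3 - 32*s^2 + 7*s - 66)/(6*s^6 + 26*s^5 + 6*s^4 - 6*s^3 - 10*s^2 + 18*s + 360)
Evaluating the step-5 result (the overall T(s)) at s = 0 gives T(0) = -66/360 = -11/60.

Hence the answer: -11/60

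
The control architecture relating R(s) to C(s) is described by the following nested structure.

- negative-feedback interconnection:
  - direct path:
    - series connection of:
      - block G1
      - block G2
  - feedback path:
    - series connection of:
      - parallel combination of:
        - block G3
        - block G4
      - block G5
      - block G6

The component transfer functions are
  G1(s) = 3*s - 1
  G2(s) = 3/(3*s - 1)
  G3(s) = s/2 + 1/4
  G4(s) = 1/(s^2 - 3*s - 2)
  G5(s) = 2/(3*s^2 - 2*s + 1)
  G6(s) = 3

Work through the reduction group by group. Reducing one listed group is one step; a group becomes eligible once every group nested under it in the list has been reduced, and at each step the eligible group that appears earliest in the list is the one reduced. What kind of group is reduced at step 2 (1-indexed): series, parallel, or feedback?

1. combine G1, G2 in series
2. add G3, G4 (parallel)
3. series reduction of (G3+G4), G5, G6
4. collapse the loop ((G1*G2) forward, ((G3+G4)*G5*G6) return)
At step 2 the group reduced is parallel.

Answer: parallel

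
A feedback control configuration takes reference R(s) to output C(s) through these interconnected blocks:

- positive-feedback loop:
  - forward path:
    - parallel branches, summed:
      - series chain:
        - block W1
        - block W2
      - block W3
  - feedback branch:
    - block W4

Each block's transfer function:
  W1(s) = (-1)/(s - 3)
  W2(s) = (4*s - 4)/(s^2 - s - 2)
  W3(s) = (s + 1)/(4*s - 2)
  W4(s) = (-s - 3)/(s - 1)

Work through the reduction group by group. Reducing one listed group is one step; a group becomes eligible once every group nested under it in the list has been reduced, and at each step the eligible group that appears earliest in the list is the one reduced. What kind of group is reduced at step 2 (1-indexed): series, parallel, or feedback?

Step 1 - reduce the series chain W1, W2
Step 2 - add (W1*W2), W3 (parallel)
Step 3 - feedback reduction of ((W1*W2)+W3), W4
At step 2 the group reduced is parallel.

Hence the answer: parallel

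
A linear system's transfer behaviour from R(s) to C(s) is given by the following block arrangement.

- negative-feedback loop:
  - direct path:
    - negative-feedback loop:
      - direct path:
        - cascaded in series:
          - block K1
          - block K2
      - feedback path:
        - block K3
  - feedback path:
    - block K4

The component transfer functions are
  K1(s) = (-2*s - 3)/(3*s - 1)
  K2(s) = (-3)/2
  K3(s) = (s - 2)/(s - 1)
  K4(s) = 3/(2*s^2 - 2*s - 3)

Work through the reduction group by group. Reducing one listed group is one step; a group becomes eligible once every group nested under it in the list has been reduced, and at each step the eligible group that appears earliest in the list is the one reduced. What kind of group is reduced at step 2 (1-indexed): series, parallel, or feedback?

Answer: feedback

Working:
Step 1 - multiply K1, K2 (series)
Step 2 - apply the feedback formula to (K1*K2), K3
Step 3 - reduce the feedback loop with forward [(K1*K2)/(1+(K1*K2)*K3)] and return K4
Step 2: feedback.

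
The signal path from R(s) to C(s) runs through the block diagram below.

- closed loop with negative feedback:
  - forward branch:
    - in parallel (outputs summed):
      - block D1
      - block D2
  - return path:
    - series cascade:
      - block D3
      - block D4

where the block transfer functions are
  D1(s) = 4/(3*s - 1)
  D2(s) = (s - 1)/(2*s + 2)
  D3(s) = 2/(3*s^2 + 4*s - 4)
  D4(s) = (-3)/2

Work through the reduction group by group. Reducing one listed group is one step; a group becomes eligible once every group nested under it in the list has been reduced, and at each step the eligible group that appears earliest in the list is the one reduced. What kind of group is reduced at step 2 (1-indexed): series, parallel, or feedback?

Step 1 - reduce the parallel group D1, D2
Step 2 - combine D3, D4 in series
Step 3 - apply the feedback formula to (D1+D2), (D3*D4)
At step 2 the group reduced is series.

Therefore the answer is series.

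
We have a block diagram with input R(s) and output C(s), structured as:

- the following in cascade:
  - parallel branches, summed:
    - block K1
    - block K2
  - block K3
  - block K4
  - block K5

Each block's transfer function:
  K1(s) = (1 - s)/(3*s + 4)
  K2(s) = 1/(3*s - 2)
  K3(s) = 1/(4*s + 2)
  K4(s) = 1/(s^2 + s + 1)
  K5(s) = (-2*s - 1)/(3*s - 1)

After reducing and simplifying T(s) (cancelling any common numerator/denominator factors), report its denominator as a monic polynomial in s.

First reduce the diagram to T(s).

[1] sum the parallel branches K1, K2; result (-3*s^2 + 8*s + 2)/(9*s^2 + 6*s - 8)
[2] combine (K1+K2), K3, K4, K5 in series; result (3*s^2 - 8*s - 2)/(54*s^5 + 72*s^4 + 12*s^3 - 26*s^2 - 44*s + 16)
The result of step 2 is T(s) in lowest terms. Its denominator has leading coefficient 54; dividing the denominator through by 54 makes it monic.

Answer: s^5 + 4*s^4/3 + 2*s^3/9 - 13*s^2/27 - 22*s/27 + 8/27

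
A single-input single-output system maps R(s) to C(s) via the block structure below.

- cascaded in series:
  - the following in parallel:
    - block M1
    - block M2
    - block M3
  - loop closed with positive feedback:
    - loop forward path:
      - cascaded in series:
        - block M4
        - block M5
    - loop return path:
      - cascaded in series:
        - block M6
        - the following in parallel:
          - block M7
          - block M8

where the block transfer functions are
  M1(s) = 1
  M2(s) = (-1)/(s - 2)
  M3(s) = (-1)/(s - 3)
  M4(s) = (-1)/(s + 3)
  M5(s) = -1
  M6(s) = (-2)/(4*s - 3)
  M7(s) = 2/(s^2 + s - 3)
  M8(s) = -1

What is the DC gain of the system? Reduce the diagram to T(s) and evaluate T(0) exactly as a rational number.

First reduce the diagram to T(s).

Step 1: combine M1, M2, M3 in parallel gives (s^2 - 7*s + 11)/(s^2 - 5*s + 6)
Step 2: multiply M4, M5 (series) gives 1/(s + 3)
Step 3: parallel reduction of M7, M8 gives (-s^2 - s + 5)/(s^2 + s - 3)
Step 4: reduce the series chain M6, (M7+M8) gives (2*s^2 + 2*s - 10)/(4*s^3 + s^2 - 15*s + 9)
Step 5: apply the feedback formula to (M4*M5), (M6*(M7+M8)) gives (4*s^3 + s^2 - 15*s + 9)/(4*s^4 + 13*s^3 - 14*s^2 - 38*s + 37)
Step 6: series reduction of (M1+M2+M3), [(M4*M5)/(1-(M4*M5)*(M6*(M7+M8)))] gives (4*s^5 - 27*s^4 + 22*s^3 + 125*s^2 - 228*s + 99)/(4*s^6 - 7*s^5 - 55*s^4 + 110*s^3 + 143*s^2 - 413*s + 222)
Evaluating the step-6 result (the overall T(s)) at s = 0 gives T(0) = 99/222 = 33/74.

Answer: 33/74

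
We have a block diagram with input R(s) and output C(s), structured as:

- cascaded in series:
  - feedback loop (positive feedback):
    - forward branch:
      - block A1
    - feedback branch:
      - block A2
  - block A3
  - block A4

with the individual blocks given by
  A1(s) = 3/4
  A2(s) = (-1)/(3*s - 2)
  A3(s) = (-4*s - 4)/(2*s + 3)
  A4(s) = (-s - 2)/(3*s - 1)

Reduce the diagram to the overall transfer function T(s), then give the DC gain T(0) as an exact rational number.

Step 1 - collapse the loop (A1 forward, A2 return) -> (9*s - 6)/(12*s - 5)
Step 2 - cascade [A1/(1-A1*A2)], A3, A4 -> (36*s^3 + 84*s^2 - 48)/(72*s^3 + 54*s^2 - 71*s + 15)
The step-2 result is T(s). Setting s = 0: T(0) = -48/15 = -16/5.

Final answer: -16/5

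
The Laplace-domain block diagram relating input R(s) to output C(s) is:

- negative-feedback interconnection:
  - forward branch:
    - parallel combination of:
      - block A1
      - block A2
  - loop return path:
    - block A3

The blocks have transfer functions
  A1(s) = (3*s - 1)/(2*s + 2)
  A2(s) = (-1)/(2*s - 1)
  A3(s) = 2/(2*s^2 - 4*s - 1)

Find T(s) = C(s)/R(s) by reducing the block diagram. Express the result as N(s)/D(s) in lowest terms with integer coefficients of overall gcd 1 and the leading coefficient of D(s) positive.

Step 1: sum the parallel branches A1, A2; result (6*s^2 - 7*s - 1)/(4*s^2 + 2*s - 2)
Step 2: close the feedback loop around (A1+A2), A3 - this is the overall T(s), already in the required normalized form

Therefore the answer is (12*s^4 - 38*s^3 + 20*s^2 + 11*s + 1)/(8*s^4 - 12*s^3 - 4*s^2 - 8*s).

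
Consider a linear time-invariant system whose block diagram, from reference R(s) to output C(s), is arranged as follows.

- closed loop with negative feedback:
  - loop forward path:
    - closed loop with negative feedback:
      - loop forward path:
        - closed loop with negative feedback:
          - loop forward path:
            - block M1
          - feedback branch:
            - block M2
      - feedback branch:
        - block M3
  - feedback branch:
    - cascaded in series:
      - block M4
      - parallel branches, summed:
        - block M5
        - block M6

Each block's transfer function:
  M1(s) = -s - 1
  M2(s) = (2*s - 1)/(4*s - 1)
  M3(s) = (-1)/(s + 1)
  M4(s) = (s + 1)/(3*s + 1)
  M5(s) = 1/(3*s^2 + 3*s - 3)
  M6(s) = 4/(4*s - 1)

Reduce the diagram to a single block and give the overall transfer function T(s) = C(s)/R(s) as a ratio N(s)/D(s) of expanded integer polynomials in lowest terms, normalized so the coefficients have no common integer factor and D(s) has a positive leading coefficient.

1. reduce the feedback loop with forward M1 and return M2, giving (4*s^2 + 3*s - 1)/(2*s^2 - 3*s)
2. feedback reduction of [M1/(1+M1*M2)], M3, giving (4*s^2 + 3*s - 1)/(2*s^2 - 7*s + 1)
3. reduce the parallel group M5, M6, giving (12*s^2 + 16*s - 13)/(12*s^3 + 9*s^2 - 15*s + 3)
4. cascade M4, (M5+M6), giving (12*s^3 + 28*s^2 + 3*s - 13)/(36*s^4 + 39*s^3 - 36*s^2 - 6*s + 3)
5. feedback reduction of [[M1/(1+M1*M2)]/(1+[M1/(1+M1*M2)]*M3)], (M4*(M5+M6)), giving the overall T(s)

Final answer: (36*s^5 + 75*s^4 + 3*s^3 - 42*s^2 - 3*s + 3)/(18*s^5 - 27*s^4 - 47*s^3 + 79*s^2 + 5*s - 16)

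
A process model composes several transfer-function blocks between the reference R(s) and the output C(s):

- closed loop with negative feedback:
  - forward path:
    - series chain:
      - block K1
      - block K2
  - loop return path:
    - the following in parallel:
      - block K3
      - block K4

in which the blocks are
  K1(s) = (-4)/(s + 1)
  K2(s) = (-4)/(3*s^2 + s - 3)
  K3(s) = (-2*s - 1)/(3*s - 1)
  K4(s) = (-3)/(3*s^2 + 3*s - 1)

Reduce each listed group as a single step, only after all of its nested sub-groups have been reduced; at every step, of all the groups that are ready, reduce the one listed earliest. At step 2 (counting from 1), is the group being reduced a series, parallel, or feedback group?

[1] series reduction of K1, K2
[2] add K3, K4 (parallel)
[3] close the feedback loop around (K1*K2), (K3+K4)
So the answer for step 2 is parallel.

Answer: parallel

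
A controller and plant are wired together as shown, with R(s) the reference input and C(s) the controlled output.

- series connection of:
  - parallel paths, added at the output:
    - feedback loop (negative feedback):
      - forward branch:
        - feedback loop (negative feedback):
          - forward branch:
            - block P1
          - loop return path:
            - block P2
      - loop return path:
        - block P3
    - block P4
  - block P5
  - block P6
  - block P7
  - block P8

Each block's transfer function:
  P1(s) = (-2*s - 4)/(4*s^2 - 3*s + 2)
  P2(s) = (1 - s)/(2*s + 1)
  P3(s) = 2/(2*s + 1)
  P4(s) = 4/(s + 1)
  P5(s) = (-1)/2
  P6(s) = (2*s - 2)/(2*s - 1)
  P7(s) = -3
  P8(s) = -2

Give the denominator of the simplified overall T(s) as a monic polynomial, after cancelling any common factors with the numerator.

1. feedback reduction of P1, P2 gives (-4*s^2 - 10*s - 4)/(8*s^3 + 3*s - 2)
2. reduce the feedback loop with forward [P1/(1+P1*P2)] and return P3 gives (-4*s^2 - 10*s - 4)/(8*s^3 - s - 10)
3. add [[P1/(1+P1*P2)]/(1+[P1/(1+P1*P2)]*P3)], P4 (parallel) gives (28*s^3 - 14*s^2 - 18*s - 44)/(8*s^4 + 8*s^3 - s^2 - 11*s - 10)
4. reduce the series chain ([[P1/(1+P1*P2)]/(1+[P1/(1+P1*P2)]*P3)]+P4), P5, P6, P7, P8 gives (-168*s^4 + 252*s^3 + 24*s^2 + 156*s - 264)/(16*s^5 + 8*s^4 - 10*s^3 - 21*s^2 - 9*s + 10)
T(s) is the step-4 result (common factors already cancelled). Leading coefficient of the denominator: 16. Divide through by 16 for the monic polynomial.

Therefore the answer is s^5 + s^4/2 - 5*s^3/8 - 21*s^2/16 - 9*s/16 + 5/8.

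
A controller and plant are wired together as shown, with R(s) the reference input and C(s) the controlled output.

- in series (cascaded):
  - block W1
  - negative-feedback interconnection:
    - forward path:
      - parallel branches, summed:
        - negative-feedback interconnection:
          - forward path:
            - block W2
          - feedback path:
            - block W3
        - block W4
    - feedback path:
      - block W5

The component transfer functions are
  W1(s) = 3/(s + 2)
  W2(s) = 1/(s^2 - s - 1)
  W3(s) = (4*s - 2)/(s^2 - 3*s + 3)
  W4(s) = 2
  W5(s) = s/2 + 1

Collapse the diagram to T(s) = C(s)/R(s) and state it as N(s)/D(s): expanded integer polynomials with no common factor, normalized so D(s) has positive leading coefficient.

Step 1. close the feedback loop around W2, W3 = (s^2 - 3*s + 3)/(s^4 - 4*s^3 + 5*s^2 + 4*s - 5)
Step 2. sum the parallel branches [W2/(1+W2*W3)], W4 = (2*s^4 - 8*s^3 + 11*s^2 + 5*s - 7)/(s^4 - 4*s^3 + 5*s^2 + 4*s - 5)
Step 3. apply the feedback formula to ([W2/(1+W2*W3)]+W4), W5 = (4*s^4 - 16*s^3 + 22*s^2 + 10*s - 14)/(2*s^5 - 2*s^4 - 13*s^3 + 37*s^2 + 11*s - 24)
Step 4. cascade W1, [([W2/(1+W2*W3)]+W4)/(1+([W2/(1+W2*W3)]+W4)*W5)] - this is the overall T(s), already in the required normalized form

Final answer: (12*s^4 - 48*s^3 + 66*s^2 + 30*s - 42)/(2*s^6 + 2*s^5 - 17*s^4 + 11*s^3 + 85*s^2 - 2*s - 48)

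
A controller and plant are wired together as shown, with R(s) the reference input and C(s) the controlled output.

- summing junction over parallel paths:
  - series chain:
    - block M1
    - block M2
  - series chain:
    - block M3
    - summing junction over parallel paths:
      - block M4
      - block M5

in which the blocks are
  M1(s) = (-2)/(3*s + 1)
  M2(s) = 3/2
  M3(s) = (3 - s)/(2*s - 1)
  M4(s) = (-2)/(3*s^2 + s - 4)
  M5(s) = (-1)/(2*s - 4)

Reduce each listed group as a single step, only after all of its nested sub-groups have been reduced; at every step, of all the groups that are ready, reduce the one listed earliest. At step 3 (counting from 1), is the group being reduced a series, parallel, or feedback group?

The answer is series.

Reasoning:
1. series reduction of M1, M2
2. combine M4, M5 in parallel
3. combine M3, (M4+M5) in series
4. sum the parallel branches (M1*M2), (M3*(M4+M5))
At step 3 the group reduced is series.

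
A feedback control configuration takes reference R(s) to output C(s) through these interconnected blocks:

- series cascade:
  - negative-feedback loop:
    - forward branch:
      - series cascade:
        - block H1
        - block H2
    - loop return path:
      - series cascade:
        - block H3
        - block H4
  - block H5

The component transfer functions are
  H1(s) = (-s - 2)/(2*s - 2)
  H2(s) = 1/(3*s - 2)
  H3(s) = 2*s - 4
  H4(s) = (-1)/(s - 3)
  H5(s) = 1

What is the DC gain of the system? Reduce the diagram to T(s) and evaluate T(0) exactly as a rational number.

Answer: -3/10

Working:
Step 1: series reduction of H1, H2, giving (-s - 2)/(6*s^2 - 10*s + 4)
Step 2: cascade H3, H4, giving (4 - 2*s)/(s - 3)
Step 3: feedback reduction of (H1*H2), (H3*H4), giving (-s^2 + s + 6)/(6*s^3 - 26*s^2 + 34*s - 20)
Step 4: cascade [(H1*H2)/(1+(H1*H2)*(H3*H4))], H5, giving (-s^2 + s + 6)/(6*s^3 - 26*s^2 + 34*s - 20)
The step-4 result is T(s). Setting s = 0: T(0) = 6/(-20) = -3/10.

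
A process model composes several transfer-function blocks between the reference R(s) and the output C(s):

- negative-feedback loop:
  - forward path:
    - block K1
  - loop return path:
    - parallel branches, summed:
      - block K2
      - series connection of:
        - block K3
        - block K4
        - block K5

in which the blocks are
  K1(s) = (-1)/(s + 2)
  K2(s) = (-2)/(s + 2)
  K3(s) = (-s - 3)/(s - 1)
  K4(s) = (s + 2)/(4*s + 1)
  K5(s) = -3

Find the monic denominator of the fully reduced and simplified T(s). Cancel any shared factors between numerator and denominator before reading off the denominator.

Step 1. reduce the series chain K3, K4, K5 = (3*s^2 + 15*s + 18)/(4*s^2 - 3*s - 1)
Step 2. parallel reduction of K2, (K3*K4*K5) = (3*s^3 + 13*s^2 + 54*s + 38)/(4*s^3 + 5*s^2 - 7*s - 2)
Step 3. collapse the loop (K1 forward, (K2+(K3*K4*K5)) return) = (-4*s^3 - 5*s^2 + 7*s + 2)/(4*s^4 + 10*s^3 - 10*s^2 - 70*s - 42)
No further cancellation is possible in the step-3 result, so that is T(s). Its denominator becomes monic after dividing by the leading coefficient 4.

Hence the answer: s^4 + 5*s^3/2 - 5*s^2/2 - 35*s/2 - 21/2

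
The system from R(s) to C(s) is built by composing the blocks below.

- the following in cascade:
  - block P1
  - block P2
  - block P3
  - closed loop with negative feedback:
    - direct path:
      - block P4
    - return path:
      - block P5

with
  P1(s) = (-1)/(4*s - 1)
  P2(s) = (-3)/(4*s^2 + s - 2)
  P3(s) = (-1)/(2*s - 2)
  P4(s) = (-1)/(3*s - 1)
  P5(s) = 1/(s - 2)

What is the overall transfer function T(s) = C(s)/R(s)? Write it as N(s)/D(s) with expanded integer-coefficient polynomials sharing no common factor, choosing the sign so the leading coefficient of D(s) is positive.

(1) apply the feedback formula to P4, P5 = (2 - s)/(3*s^2 - 7*s + 1)
(2) combine P1, P2, P3, [P4/(1+P4*P5)] in series, giving the overall T(s)

Therefore the answer is (3*s - 6)/(96*s^6 - 320*s^5 + 202*s^4 + 160*s^3 - 184*s^2 + 50*s - 4).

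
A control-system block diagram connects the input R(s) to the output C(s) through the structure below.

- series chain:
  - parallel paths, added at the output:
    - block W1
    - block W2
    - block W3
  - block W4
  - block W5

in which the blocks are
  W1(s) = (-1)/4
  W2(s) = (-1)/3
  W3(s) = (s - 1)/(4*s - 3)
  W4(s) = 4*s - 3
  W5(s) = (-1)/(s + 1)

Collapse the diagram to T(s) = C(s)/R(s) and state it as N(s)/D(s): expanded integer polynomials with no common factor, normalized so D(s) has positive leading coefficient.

Step 1 - reduce the parallel group W1, W2, W3 gives (9 - 16*s)/(48*s - 36)
Step 2 - series reduction of (W1+W2+W3), W4, W5 - this is the overall T(s), already in the required normalized form

Therefore the answer is (16*s - 9)/(12*s + 12).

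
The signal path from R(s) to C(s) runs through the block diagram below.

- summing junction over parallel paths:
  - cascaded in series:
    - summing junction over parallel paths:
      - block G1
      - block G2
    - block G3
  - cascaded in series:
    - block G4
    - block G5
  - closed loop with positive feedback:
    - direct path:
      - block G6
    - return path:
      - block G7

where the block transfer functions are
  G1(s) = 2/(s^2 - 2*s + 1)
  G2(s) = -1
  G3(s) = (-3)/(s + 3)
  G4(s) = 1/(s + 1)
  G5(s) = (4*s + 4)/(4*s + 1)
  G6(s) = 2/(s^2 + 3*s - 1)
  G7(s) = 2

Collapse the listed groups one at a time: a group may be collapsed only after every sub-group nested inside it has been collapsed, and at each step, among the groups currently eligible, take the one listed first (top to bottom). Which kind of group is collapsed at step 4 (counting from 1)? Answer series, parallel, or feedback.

[1] reduce the parallel group G1, G2
[2] combine (G1+G2), G3 in series
[3] series reduction of G4, G5
[4] collapse the loop (G6 forward, G7 return)
[5] reduce the parallel group ((G1+G2)*G3), (G4*G5), [G6/(1-G6*G7)]
At step 4 the group reduced is feedback.

Therefore the answer is feedback.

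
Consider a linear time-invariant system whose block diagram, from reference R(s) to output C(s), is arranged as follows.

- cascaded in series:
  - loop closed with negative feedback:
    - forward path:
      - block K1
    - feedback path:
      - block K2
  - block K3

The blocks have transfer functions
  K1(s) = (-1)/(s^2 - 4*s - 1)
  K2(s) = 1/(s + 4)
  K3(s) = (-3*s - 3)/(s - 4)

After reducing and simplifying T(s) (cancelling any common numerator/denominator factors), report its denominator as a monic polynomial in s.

1. collapse the loop (K1 forward, K2 return) gives (-s - 4)/(s^3 - 17*s - 5)
2. reduce the series chain [K1/(1+K1*K2)], K3 gives (3*s^2 + 15*s + 12)/(s^4 - 4*s^3 - 17*s^2 + 63*s + 20)
Step 2 gives the fully reduced T(s), with no common factor left to cancel. The denominator is already monic (leading coefficient 1).

Therefore the answer is s^4 - 4*s^3 - 17*s^2 + 63*s + 20.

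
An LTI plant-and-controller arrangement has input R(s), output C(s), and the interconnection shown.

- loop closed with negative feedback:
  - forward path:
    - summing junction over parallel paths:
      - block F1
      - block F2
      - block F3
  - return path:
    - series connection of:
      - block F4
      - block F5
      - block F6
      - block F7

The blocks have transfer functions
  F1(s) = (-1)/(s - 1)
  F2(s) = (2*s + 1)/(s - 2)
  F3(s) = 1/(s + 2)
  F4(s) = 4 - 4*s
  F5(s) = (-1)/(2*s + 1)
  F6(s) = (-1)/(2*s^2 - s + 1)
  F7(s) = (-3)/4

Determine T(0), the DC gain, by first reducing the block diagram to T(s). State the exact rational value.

Step 1 - combine F1, F2, F3 in parallel -> (2*s^3 + 3*s^2 - 6*s + 4)/(s^3 - s^2 - 4*s + 4)
Step 2 - combine F4, F5, F6, F7 in series -> (3*s - 3)/(4*s^3 + s + 1)
Step 3 - collapse the loop ((F1+F2+F3) forward, (F4*F5*F6*F7) return) -> (8*s^6 + 12*s^5 - 22*s^4 + 21*s^3 - 3*s^2 - 2*s + 4)/(4*s^6 - 4*s^5 - 9*s^4 + 19*s^3 - 32*s^2 + 30*s - 8)
The step-3 result is T(s). Setting s = 0: T(0) = 4/(-8) = -1/2.

Answer: -1/2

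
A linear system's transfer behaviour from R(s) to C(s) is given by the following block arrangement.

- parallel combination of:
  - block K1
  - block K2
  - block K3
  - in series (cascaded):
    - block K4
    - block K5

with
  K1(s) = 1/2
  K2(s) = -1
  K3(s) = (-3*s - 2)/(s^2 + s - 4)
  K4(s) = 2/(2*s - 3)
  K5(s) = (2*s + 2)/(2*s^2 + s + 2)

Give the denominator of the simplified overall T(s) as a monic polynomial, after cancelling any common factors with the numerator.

First reduce the diagram to T(s).

[1] reduce the series chain K4, K5; result (4*s + 4)/(4*s^3 - 4*s^2 + s - 6)
[2] parallel reduction of K1, K2, K3, (K4*K5); result (-4*s^5 - 24*s^4 + 35*s^3 + 15*s^2 + 18*s - 32)/(8*s^5 - 38*s^3 + 22*s^2 - 20*s + 48)
The result of step 2 is T(s) in lowest terms. Its denominator has leading coefficient 8; dividing the denominator through by 8 makes it monic.

Answer: s^5 - 19*s^3/4 + 11*s^2/4 - 5*s/2 + 6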